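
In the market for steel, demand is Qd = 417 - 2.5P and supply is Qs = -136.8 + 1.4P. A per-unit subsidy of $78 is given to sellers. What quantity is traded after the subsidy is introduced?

Q' = 132

Pre-subsidy: 417 - 2.5P = -136.8 + 1.4P gives P* = 142, Q* = 62.
With the subsidy, sellers receive Ps = Pb + 78 for each unit, where Pb is the price buyers pay.
Supply in terms of Pb becomes Qs = -136.8 + 1.4(Pb + 78) = -27.6 + 1.4Pb. Setting this equal to demand: 417 - 2.5Pb = -27.6 + 1.4Pb, so Pb = 114.
Sellers receive Ps = 114 + 78 = 192; Q' = 417 − 2.5·114 = 132.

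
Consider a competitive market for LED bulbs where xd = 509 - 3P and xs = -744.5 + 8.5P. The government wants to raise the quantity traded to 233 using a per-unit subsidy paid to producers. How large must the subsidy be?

Required subsidy s = 23 per unit

At x = 233, invert demand for the buyer price: Pb = (509 − 233)/3 = 92; invert supply for the seller price: Ps = (233 − (-744.5))/8.5 = 115.
The subsidy must fill the gap: s = Ps − Pb = 115 − 92 = 23.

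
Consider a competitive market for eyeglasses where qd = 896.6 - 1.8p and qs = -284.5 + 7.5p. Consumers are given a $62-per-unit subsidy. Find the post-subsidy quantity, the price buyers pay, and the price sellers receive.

q' = 758; buyers pay $77; sellers receive $139

Pre-subsidy: 896.6 - 1.8p = -284.5 + 7.5p gives p* = 127, q* = 668.
With the rebate, buyers effectively pay pb = ps − 62, where ps is the price sellers receive.
Demand in terms of ps becomes qd = 896.6 − 1.8(ps − 62) = 1008.2 - 1.8ps. Setting this equal to supply: 1008.2 - 1.8ps = -284.5 + 7.5ps, so ps = 139.
Buyers pay pb = 139 − 62 = 77; q' = -284.5 + 7.5·139 = 758.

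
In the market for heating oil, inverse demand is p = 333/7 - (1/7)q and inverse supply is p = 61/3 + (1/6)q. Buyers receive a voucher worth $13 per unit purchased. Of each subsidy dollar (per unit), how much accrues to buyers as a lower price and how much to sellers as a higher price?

Pre-subsidy: 333/7 - (1/7)q = 61/3 + (1/6)q gives q* = 88 and p* = 35.
With the rebate, buyers effectively pay pb = ps − 13, where ps is the price sellers receive.
On the curves, pb = 333/7 - (1/7)q and ps = 61/3 + (1/6)q; the wedge ps − pb = 13 gives 61/3 + (1/6)q − (333/7 - (1/7)q) = 13, so q' = 130.
Then pb = 333/7 − (1/7)·130 = 29 and ps = 61/3 + (1/6)·130 = 42.
Buyers' price falls by p* − pb = 35 − 29 = 6; sellers' price rises by ps − p* = 42 − 35 = 7.

Buyers gain $6 per unit; sellers gain $7 per unit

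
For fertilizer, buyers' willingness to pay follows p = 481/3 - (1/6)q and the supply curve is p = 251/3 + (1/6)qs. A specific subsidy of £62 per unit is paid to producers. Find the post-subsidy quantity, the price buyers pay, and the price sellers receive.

q' = 416; buyers pay £91; sellers receive £153

Pre-subsidy: 481/3 - (1/6)q = 251/3 + (1/6)q gives q* = 230 and p* = 122.
With the subsidy, sellers receive ps = pb + 62 for each unit, where pb is the price buyers pay.
On the curves, pb = 481/3 - (1/6)q and ps = 251/3 + (1/6)q; the wedge ps − pb = 62 gives 251/3 + (1/6)q − (481/3 - (1/6)q) = 62, so q' = 416.
Then pb = 481/3 − (1/6)·416 = 91 and ps = 251/3 + (1/6)·416 = 153.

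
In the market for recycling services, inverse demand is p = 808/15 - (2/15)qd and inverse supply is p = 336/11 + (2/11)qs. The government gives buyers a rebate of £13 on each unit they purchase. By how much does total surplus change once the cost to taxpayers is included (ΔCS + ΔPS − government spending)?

Net change in total surplus = -£268.125

Pre-subsidy: 808/15 - (2/15)q = 336/11 + (2/11)q gives q* = 74 and p* = 44.
With the rebate, buyers effectively pay pb = ps − 13, where ps is the price sellers receive.
On the curves, pb = 808/15 - (2/15)q and ps = 336/11 + (2/11)q; the wedge ps − pb = 13 gives 336/11 + (2/11)q − (808/15 - (2/15)q) = 13, so q' = 115.25.
Then pb = 808/15 − (2/15)·115.25 = 38.5 and ps = 336/11 + (2/11)·115.25 = 51.5.
ΔCS = ½(74 + 115.25)(44 − 38.5) = 520.4375; ΔPS = ½(74 + 115.25)(51.5 − 44) = 709.6875.
Government spending = 13 × 115.25 = 1498.25.
Net change = 520.4375 + 709.6875 − 1498.25 = -268.125. The loss equals the DWL triangle ½·13·41.25.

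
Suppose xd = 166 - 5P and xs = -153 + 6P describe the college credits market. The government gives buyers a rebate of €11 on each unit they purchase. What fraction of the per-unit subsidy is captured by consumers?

Consumer share = 6/11

Pre-subsidy: 166 - 5P = -153 + 6P gives P* = 29, x* = 21.
With the rebate, buyers effectively pay Pb = Ps − 11, where Ps is the price sellers receive.
Demand in terms of Ps becomes xd = 166 − 5(Ps − 11) = 221 - 5Ps. Setting this equal to supply: 221 - 5Ps = -153 + 6Ps, so Ps = 34.
Buyers pay Pb = 34 − 11 = 23; x' = -153 + 6·34 = 51.
Buyers' price falls by P* − Pb = 29 − 23 = 6; sellers' price rises by Ps − P* = 34 − 29 = 5.
So consumers capture 6/11 = 6/11 of each unit of subsidy.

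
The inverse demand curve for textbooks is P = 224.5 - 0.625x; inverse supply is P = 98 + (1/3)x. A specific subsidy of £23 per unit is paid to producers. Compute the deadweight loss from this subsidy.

Pre-subsidy: 224.5 - 0.625x = 98 + (1/3)x gives x* = 132 and P* = 142.
With the subsidy, sellers receive Ps = Pb + 23 for each unit, where Pb is the price buyers pay.
On the curves, Pb = 224.5 - 0.625x and Ps = 98 + (1/3)x; the wedge Ps − Pb = 23 gives 98 + (1/3)x − (224.5 - 0.625x) = 23, so x' = 156.
Then Pb = 224.5 − 0.625·156 = 127 and Ps = 98 + (1/3)·156 = 150.
The subsidy expands output by 156 − 132 = 24 past the efficient level; on those units the gap between marginal cost and willingness to pay runs from 0 up to 23.
DWL = ½ × 23 × 24 = 276.

Deadweight loss = £276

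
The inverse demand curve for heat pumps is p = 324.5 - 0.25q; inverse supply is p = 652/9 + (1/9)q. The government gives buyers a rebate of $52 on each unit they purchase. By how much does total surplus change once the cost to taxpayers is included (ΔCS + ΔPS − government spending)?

Pre-subsidy: 324.5 - 0.25q = 652/9 + (1/9)q gives q* = 698 and p* = 150.
With the rebate, buyers effectively pay pb = ps − 52, where ps is the price sellers receive.
On the curves, pb = 324.5 - 0.25q and ps = 652/9 + (1/9)q; the wedge ps − pb = 52 gives 652/9 + (1/9)q − (324.5 - 0.25q) = 52, so q' = 842.
Then pb = 324.5 − 0.25·842 = 114 and ps = 652/9 + (1/9)·842 = 166.
ΔCS = ½(698 + 842)(150 − 114) = 27720; ΔPS = ½(698 + 842)(166 − 150) = 12320.
Government spending = 52 × 842 = 43784.
Net change = 27720 + 12320 − 43784 = -3744. The loss equals the DWL triangle ½·52·144.

Net change in total surplus = -$3744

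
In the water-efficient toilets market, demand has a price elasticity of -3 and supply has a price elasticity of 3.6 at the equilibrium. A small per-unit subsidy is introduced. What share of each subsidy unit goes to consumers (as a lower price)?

For a small subsidy around the equilibrium, the benefit split depends on the relative slopes, which at a point are proportional to the elasticities.
Buyer share = εs/(εs + |εd|) = 3.6/(3.6 + 3) = 6/11; seller share = |εd|/(εs + |εd|) = 5/11.

Consumer share = 6/11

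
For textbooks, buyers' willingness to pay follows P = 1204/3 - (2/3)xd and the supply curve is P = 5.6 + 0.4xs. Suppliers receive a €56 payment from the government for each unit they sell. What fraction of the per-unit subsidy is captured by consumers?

Pre-subsidy: 1204/3 - (2/3)x = 5.6 + 0.4x gives x* = 371 and P* = 154.
With the subsidy, sellers receive Ps = Pb + 56 for each unit, where Pb is the price buyers pay.
On the curves, Pb = 1204/3 - (2/3)x and Ps = 5.6 + 0.4x; the wedge Ps − Pb = 56 gives 5.6 + 0.4x − (1204/3 - (2/3)x) = 56, so x' = 423.5.
Then Pb = 1204/3 − (2/3)·423.5 = 119 and Ps = 5.6 + 0.4·423.5 = 175.
Buyers' price falls by P* − Pb = 154 − 119 = 35; sellers' price rises by Ps − P* = 175 − 154 = 21.
So consumers capture 35/56 = 0.625 of each unit of subsidy.

Consumer share = 0.625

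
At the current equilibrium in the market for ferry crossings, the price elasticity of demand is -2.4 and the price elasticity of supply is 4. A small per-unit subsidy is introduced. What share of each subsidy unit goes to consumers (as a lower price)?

For a small subsidy around the equilibrium, the benefit split depends on the relative slopes, which at a point are proportional to the elasticities.
Buyer share = εs/(εs + |εd|) = 4/(4 + 2.4) = 0.625; seller share = |εd|/(εs + |εd|) = 0.375.

Consumer share = 0.625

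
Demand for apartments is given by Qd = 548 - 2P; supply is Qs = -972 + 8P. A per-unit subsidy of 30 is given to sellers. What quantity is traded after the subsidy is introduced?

Q' = 292

Pre-subsidy: 548 - 2P = -972 + 8P gives P* = 152, Q* = 244.
With the subsidy, sellers receive Ps = Pb + 30 for each unit, where Pb is the price buyers pay.
Supply in terms of Pb becomes Qs = -972 + 8(Pb + 30) = -732 + 8Pb. Setting this equal to demand: 548 - 2Pb = -732 + 8Pb, so Pb = 128.
Sellers receive Ps = 128 + 30 = 158; Q' = 548 − 2·128 = 292.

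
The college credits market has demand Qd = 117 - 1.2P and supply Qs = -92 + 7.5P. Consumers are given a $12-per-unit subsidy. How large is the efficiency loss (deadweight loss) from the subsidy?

Pre-subsidy: 117 - 1.2P = -92 + 7.5P gives P* = 2090/87, Q* = 2557/29.
With the rebate, buyers effectively pay Pb = Ps − 12, where Ps is the price sellers receive.
Demand in terms of Ps becomes Qd = 117 − 1.2(Ps − 12) = 131.4 - 1.2Ps. Setting this equal to supply: 131.4 - 1.2Ps = -92 + 7.5Ps, so Ps = 2234/87.
Buyers pay Pb = 2234/87 − 12 = 1190/87; Q' = -92 + 7.5·(2234/87) = 2917/29.
The subsidy expands output by 2917/29 − 2557/29 = 360/29 past the efficient level; on those units the gap between marginal cost and willingness to pay runs from 0 up to 12.
DWL = ½ × 12 × 360/29 = 2160/29.

Deadweight loss = 2160/29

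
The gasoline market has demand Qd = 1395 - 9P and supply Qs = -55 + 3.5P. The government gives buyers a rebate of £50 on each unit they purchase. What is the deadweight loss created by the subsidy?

Deadweight loss = £3150

Pre-subsidy: 1395 - 9P = -55 + 3.5P gives P* = 116, Q* = 351.
With the rebate, buyers effectively pay Pb = Ps − 50, where Ps is the price sellers receive.
Demand in terms of Ps becomes Qd = 1395 − 9(Ps − 50) = 1845 - 9Ps. Setting this equal to supply: 1845 - 9Ps = -55 + 3.5Ps, so Ps = 152.
Buyers pay Pb = 152 − 50 = 102; Q' = -55 + 3.5·152 = 477.
The subsidy expands output by 477 − 351 = 126 past the efficient level; on those units the gap between marginal cost and willingness to pay runs from 0 up to 50.
DWL = ½ × 50 × 126 = 3150.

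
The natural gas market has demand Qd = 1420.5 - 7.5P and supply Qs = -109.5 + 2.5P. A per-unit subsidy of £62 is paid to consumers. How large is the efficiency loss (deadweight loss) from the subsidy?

Deadweight loss = £3603.75

Pre-subsidy: 1420.5 - 7.5P = -109.5 + 2.5P gives P* = 153, Q* = 273.
With the rebate, buyers effectively pay Pb = Ps − 62, where Ps is the price sellers receive.
Demand in terms of Ps becomes Qd = 1420.5 − 7.5(Ps − 62) = 1885.5 - 7.5Ps. Setting this equal to supply: 1885.5 - 7.5Ps = -109.5 + 2.5Ps, so Ps = 199.5.
Buyers pay Pb = 199.5 − 62 = 137.5; Q' = -109.5 + 2.5·199.5 = 389.25.
The subsidy expands output by 389.25 − 273 = 116.25 past the efficient level; on those units the gap between marginal cost and willingness to pay runs from 0 up to 62.
DWL = ½ × 62 × 116.25 = 3603.75.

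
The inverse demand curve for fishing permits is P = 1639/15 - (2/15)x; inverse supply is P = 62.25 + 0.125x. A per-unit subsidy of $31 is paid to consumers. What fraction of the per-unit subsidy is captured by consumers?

Consumer share = 16/31

Pre-subsidy: 1639/15 - (2/15)x = 62.25 + 0.125x gives x* = 182 and P* = 85.
With the rebate, buyers effectively pay Pb = Ps − 31, where Ps is the price sellers receive.
On the curves, Pb = 1639/15 - (2/15)x and Ps = 62.25 + 0.125x; the wedge Ps − Pb = 31 gives 62.25 + 0.125x − (1639/15 - (2/15)x) = 31, so x' = 302.
Then Pb = 1639/15 − (2/15)·302 = 69 and Ps = 62.25 + 0.125·302 = 100.
Buyers' price falls by P* − Pb = 85 − 69 = 16; sellers' price rises by Ps − P* = 100 − 85 = 15.
So consumers capture 16/31 = 16/31 of each unit of subsidy.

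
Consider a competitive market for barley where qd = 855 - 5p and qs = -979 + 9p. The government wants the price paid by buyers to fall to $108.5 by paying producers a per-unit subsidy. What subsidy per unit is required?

At a buyer price of 108.5, quantity demanded is 855 − 5·108.5 = 312.5.
Sellers supply 312.5 only when they receive ps with -979 + 9·ps = 312.5, i.e. ps = 143.5.
s = ps − pb = 143.5 − 108.5 = 35.

Required subsidy s = $35 per unit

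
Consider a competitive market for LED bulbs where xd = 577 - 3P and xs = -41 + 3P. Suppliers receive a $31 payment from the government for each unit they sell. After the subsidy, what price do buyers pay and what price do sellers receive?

Pre-subsidy: 577 - 3P = -41 + 3P gives P* = 103, x* = 268.
With the subsidy, sellers receive Ps = Pb + 31 for each unit, where Pb is the price buyers pay.
Supply in terms of Pb becomes xs = -41 + 3(Pb + 31) = 52 + 3Pb. Setting this equal to demand: 577 - 3Pb = 52 + 3Pb, so Pb = 87.5.
Sellers receive Ps = 87.5 + 31 = 118.5; x' = 577 − 3·87.5 = 314.5.

Buyers pay $87.5; sellers receive $118.5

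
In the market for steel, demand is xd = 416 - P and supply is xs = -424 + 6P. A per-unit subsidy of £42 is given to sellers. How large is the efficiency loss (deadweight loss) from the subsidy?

Deadweight loss = £756

Pre-subsidy: 416 - P = -424 + 6P gives P* = 120, x* = 296.
With the subsidy, sellers receive Ps = Pb + 42 for each unit, where Pb is the price buyers pay.
Supply in terms of Pb becomes xs = -424 + 6(Pb + 42) = -172 + 6Pb. Setting this equal to demand: 416 - Pb = -172 + 6Pb, so Pb = 84.
Sellers receive Ps = 84 + 42 = 126; x' = 416 − 1·84 = 332.
The subsidy expands output by 332 − 296 = 36 past the efficient level; on those units the gap between marginal cost and willingness to pay runs from 0 up to 42.
DWL = ½ × 42 × 36 = 756.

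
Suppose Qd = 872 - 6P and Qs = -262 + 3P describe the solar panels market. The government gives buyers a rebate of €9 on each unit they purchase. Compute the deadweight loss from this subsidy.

Deadweight loss = €81

Pre-subsidy: 872 - 6P = -262 + 3P gives P* = 126, Q* = 116.
With the rebate, buyers effectively pay Pb = Ps − 9, where Ps is the price sellers receive.
Demand in terms of Ps becomes Qd = 872 − 6(Ps − 9) = 926 - 6Ps. Setting this equal to supply: 926 - 6Ps = -262 + 3Ps, so Ps = 132.
Buyers pay Pb = 132 − 9 = 123; Q' = -262 + 3·132 = 134.
The subsidy expands output by 134 − 116 = 18 past the efficient level; on those units the gap between marginal cost and willingness to pay runs from 0 up to 9.
DWL = ½ × 9 × 18 = 81.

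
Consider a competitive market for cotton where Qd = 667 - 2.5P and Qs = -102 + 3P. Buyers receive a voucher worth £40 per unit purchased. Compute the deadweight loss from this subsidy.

Deadweight loss = 12000/11

Pre-subsidy: 667 - 2.5P = -102 + 3P gives P* = 1538/11, Q* = 3492/11.
With the rebate, buyers effectively pay Pb = Ps − 40, where Ps is the price sellers receive.
Demand in terms of Ps becomes Qd = 667 − 2.5(Ps − 40) = 767 - 2.5Ps. Setting this equal to supply: 767 - 2.5Ps = -102 + 3Ps, so Ps = 158.
Buyers pay Pb = 158 − 40 = 118; Q' = -102 + 3·158 = 372.
The subsidy expands output by 372 − 3492/11 = 600/11 past the efficient level; on those units the gap between marginal cost and willingness to pay runs from 0 up to 40.
DWL = ½ × 40 × 600/11 = 12000/11.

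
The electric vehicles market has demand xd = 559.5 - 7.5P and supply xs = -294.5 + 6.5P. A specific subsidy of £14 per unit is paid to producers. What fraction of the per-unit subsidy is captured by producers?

Producer share = 15/28

Pre-subsidy: 559.5 - 7.5P = -294.5 + 6.5P gives P* = 61, x* = 102.
With the subsidy, sellers receive Ps = Pb + 14 for each unit, where Pb is the price buyers pay.
Supply in terms of Pb becomes xs = -294.5 + 6.5(Pb + 14) = -203.5 + 6.5Pb. Setting this equal to demand: 559.5 - 7.5Pb = -203.5 + 6.5Pb, so Pb = 54.5.
Sellers receive Ps = 54.5 + 14 = 68.5; x' = 559.5 − 7.5·54.5 = 150.75.
Buyers' price falls by P* − Pb = 61 − 54.5 = 6.5; sellers' price rises by Ps − P* = 68.5 − 61 = 7.5.
So producers capture 7.5/14 = 15/28 of each unit of subsidy.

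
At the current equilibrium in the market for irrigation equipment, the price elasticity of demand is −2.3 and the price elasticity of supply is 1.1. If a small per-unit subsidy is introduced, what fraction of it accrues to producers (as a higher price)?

For a small subsidy around the equilibrium, the benefit split depends on the relative slopes, which at a point are proportional to the elasticities.
Buyer share = εs/(εs + |εd|) = 1.1/(1.1 + 2.3) = 11/34; seller share = |εd|/(εs + |εd|) = 23/34.
So producers capture 23/34 of the subsidy.

Producer share = 23/34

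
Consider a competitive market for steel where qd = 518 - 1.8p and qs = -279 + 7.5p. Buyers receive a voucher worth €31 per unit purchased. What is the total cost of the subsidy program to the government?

Pre-subsidy: 518 - 1.8p = -279 + 7.5p gives p* = 7970/93, q* = 11276/31.
With the rebate, buyers effectively pay pb = ps − 31, where ps is the price sellers receive.
Demand in terms of ps becomes qd = 518 − 1.8(ps − 31) = 573.8 - 1.8ps. Setting this equal to supply: 573.8 - 1.8ps = -279 + 7.5ps, so ps = 8528/93.
Buyers pay pb = 8528/93 − 31 = 5645/93; q' = -279 + 7.5·(8528/93) = 12671/31.
Government outlay = subsidy × quantity = 31 × 12671/31 = 12671.

Government cost = €12671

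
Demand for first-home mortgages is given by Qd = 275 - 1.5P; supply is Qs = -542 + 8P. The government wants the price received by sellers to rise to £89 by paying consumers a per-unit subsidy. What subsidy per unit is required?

At a seller price of 89, quantity supplied is -542 + 8·89 = 170.
Buyers absorb 170 only when they pay Pb with 275 − 1.5·Pb = 170, i.e. Pb = 70.
s = Ps − Pb = 89 − 70 = 19.

Required subsidy s = £19 per unit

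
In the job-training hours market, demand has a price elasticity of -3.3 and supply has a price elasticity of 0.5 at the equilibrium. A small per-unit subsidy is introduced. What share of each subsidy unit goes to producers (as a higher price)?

Producer share = 33/38

For a small subsidy around the equilibrium, the benefit split depends on the relative slopes, which at a point are proportional to the elasticities.
Buyer share = εs/(εs + |εd|) = 0.5/(0.5 + 3.3) = 5/38; seller share = |εd|/(εs + |εd|) = 33/38.
So producers capture 33/38 of the subsidy.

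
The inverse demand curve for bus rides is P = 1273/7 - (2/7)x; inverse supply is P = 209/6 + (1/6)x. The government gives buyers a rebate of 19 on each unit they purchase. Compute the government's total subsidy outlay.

Government cost = 6973

Pre-subsidy: 1273/7 - (2/7)x = 209/6 + (1/6)x gives x* = 325 and P* = 89.
With the rebate, buyers effectively pay Pb = Ps − 19, where Ps is the price sellers receive.
On the curves, Pb = 1273/7 - (2/7)x and Ps = 209/6 + (1/6)x; the wedge Ps − Pb = 19 gives 209/6 + (1/6)x − (1273/7 - (2/7)x) = 19, so x' = 367.
Then Pb = 1273/7 − (2/7)·367 = 77 and Ps = 209/6 + (1/6)·367 = 96.
Government outlay = subsidy × quantity = 19 × 367 = 6973.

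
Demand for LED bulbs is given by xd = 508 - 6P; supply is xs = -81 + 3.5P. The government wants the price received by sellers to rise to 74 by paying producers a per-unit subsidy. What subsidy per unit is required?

Required subsidy s = 19 per unit

At a seller price of 74, quantity supplied is -81 + 3.5·74 = 178.
Buyers absorb 178 only when they pay Pb with 508 − 6·Pb = 178, i.e. Pb = 55.
s = Ps − Pb = 74 − 55 = 19.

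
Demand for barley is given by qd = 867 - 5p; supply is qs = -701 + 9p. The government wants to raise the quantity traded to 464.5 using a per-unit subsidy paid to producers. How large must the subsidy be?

At q = 464.5, invert demand for the buyer price: pb = (867 − 464.5)/5 = 80.5; invert supply for the seller price: ps = (464.5 − (-701))/9 = 129.5.
The subsidy must fill the gap: s = ps − pb = 129.5 − 80.5 = 49.

Required subsidy s = 49 per unit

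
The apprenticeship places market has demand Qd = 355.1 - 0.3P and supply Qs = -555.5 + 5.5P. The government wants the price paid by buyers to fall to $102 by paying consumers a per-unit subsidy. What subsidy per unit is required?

Required subsidy s = $58 per unit

At a buyer price of 102, quantity demanded is 355.1 − 0.3·102 = 324.5.
Sellers supply 324.5 only when they receive Ps with -555.5 + 5.5·Ps = 324.5, i.e. Ps = 160.
s = Ps − Pb = 160 − 102 = 58.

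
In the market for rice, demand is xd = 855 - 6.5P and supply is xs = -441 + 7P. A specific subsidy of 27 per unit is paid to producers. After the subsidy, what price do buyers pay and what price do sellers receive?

Pre-subsidy: 855 - 6.5P = -441 + 7P gives P* = 96, x* = 231.
With the subsidy, sellers receive Ps = Pb + 27 for each unit, where Pb is the price buyers pay.
Supply in terms of Pb becomes xs = -441 + 7(Pb + 27) = -252 + 7Pb. Setting this equal to demand: 855 - 6.5Pb = -252 + 7Pb, so Pb = 82.
Sellers receive Ps = 82 + 27 = 109; x' = 855 − 6.5·82 = 322.

Buyers pay 82; sellers receive 109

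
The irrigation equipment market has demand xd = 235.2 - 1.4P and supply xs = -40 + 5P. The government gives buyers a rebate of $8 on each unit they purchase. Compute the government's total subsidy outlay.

Pre-subsidy: 235.2 - 1.4P = -40 + 5P gives P* = 43, x* = 175.
With the rebate, buyers effectively pay Pb = Ps − 8, where Ps is the price sellers receive.
Demand in terms of Ps becomes xd = 235.2 − 1.4(Ps − 8) = 246.4 - 1.4Ps. Setting this equal to supply: 246.4 - 1.4Ps = -40 + 5Ps, so Ps = 44.75.
Buyers pay Pb = 44.75 − 8 = 36.75; x' = -40 + 5·44.75 = 183.75.
Government outlay = subsidy × quantity = 8 × 183.75 = 1470.

Government cost = $1470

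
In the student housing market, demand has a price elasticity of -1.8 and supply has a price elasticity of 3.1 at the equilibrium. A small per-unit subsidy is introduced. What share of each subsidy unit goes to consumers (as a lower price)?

Consumer share = 31/49

For a small subsidy around the equilibrium, the benefit split depends on the relative slopes, which at a point are proportional to the elasticities.
Buyer share = εs/(εs + |εd|) = 3.1/(3.1 + 1.8) = 31/49; seller share = |εd|/(εs + |εd|) = 18/49.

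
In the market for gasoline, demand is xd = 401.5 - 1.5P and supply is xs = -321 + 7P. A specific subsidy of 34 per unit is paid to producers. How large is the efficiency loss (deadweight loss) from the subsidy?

Deadweight loss = 714

Pre-subsidy: 401.5 - 1.5P = -321 + 7P gives P* = 85, x* = 274.
With the subsidy, sellers receive Ps = Pb + 34 for each unit, where Pb is the price buyers pay.
Supply in terms of Pb becomes xs = -321 + 7(Pb + 34) = -83 + 7Pb. Setting this equal to demand: 401.5 - 1.5Pb = -83 + 7Pb, so Pb = 57.
Sellers receive Ps = 57 + 34 = 91; x' = 401.5 − 1.5·57 = 316.
The subsidy expands output by 316 − 274 = 42 past the efficient level; on those units the gap between marginal cost and willingness to pay runs from 0 up to 34.
DWL = ½ × 34 × 42 = 714.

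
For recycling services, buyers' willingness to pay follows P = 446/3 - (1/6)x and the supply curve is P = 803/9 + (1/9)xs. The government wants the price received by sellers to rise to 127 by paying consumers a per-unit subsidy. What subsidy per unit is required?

Required subsidy s = 35 per unit

At a seller price of 127, quantity supplied is -803 + 9·127 = 340.
Buyers absorb 340 only when they pay Pb = 446/3 − (1/6)·340 = 92.
s = Ps − Pb = 127 − 92 = 35.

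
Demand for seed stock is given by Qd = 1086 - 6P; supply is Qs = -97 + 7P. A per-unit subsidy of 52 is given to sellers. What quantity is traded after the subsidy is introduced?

Q' = 708

Pre-subsidy: 1086 - 6P = -97 + 7P gives P* = 91, Q* = 540.
With the subsidy, sellers receive Ps = Pb + 52 for each unit, where Pb is the price buyers pay.
Supply in terms of Pb becomes Qs = -97 + 7(Pb + 52) = 267 + 7Pb. Setting this equal to demand: 1086 - 6Pb = 267 + 7Pb, so Pb = 63.
Sellers receive Ps = 63 + 52 = 115; Q' = 1086 − 6·63 = 708.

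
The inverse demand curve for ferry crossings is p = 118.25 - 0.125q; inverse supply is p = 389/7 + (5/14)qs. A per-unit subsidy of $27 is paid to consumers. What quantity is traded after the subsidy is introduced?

q' = 186

Pre-subsidy: 118.25 - 0.125q = 389/7 + (5/14)q gives q* = 130 and p* = 102.
With the rebate, buyers effectively pay pb = ps − 27, where ps is the price sellers receive.
On the curves, pb = 118.25 - 0.125q and ps = 389/7 + (5/14)q; the wedge ps − pb = 27 gives 389/7 + (5/14)q − (118.25 - 0.125q) = 27, so q' = 186.
Then pb = 118.25 − 0.125·186 = 95 and ps = 389/7 + (5/14)·186 = 122.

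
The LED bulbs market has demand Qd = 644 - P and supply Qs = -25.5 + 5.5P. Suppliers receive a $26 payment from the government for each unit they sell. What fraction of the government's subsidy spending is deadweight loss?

DWL / government spending = 11/563

Pre-subsidy: 644 - P = -25.5 + 5.5P gives P* = 103, Q* = 541.
With the subsidy, sellers receive Ps = Pb + 26 for each unit, where Pb is the price buyers pay.
Supply in terms of Pb becomes Qs = -25.5 + 5.5(Pb + 26) = 117.5 + 5.5Pb. Setting this equal to demand: 644 - Pb = 117.5 + 5.5Pb, so Pb = 81.
Sellers receive Ps = 81 + 26 = 107; Q' = 644 − 1·81 = 563.
ΔCS = ½(541 + 563)(103 − 81) = 12144; ΔPS = ½(541 + 563)(107 − 103) = 2208.
Government spending = 26 × 563 = 14638.
DWL = ½ × 26 × (563 − 541) = 286; fraction = 286 / 14638 = 11/563.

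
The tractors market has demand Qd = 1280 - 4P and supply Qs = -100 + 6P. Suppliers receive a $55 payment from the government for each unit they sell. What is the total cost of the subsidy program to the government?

Government cost = $47300

Pre-subsidy: 1280 - 4P = -100 + 6P gives P* = 138, Q* = 728.
With the subsidy, sellers receive Ps = Pb + 55 for each unit, where Pb is the price buyers pay.
Supply in terms of Pb becomes Qs = -100 + 6(Pb + 55) = 230 + 6Pb. Setting this equal to demand: 1280 - 4Pb = 230 + 6Pb, so Pb = 105.
Sellers receive Ps = 105 + 55 = 160; Q' = 1280 − 4·105 = 860.
Government outlay = subsidy × quantity = 55 × 860 = 47300.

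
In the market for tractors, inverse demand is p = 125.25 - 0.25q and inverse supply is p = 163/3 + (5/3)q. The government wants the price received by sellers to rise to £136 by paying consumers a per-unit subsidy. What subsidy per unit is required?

At a seller price of 136, quantity supplied is -32.6 + 0.6·136 = 49.
Buyers absorb 49 only when they pay pb = 125.25 − 0.25·49 = 113.
s = ps − pb = 136 − 113 = 23.

Required subsidy s = £23 per unit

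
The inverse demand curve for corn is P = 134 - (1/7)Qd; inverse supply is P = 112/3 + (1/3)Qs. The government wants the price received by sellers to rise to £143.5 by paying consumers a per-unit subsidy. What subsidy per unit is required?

Required subsidy s = £55 per unit

At a seller price of 143.5, quantity supplied is -112 + 3·143.5 = 318.5.
Buyers absorb 318.5 only when they pay Pb = 134 − (1/7)·318.5 = 88.5.
s = Ps − Pb = 143.5 − 88.5 = 55.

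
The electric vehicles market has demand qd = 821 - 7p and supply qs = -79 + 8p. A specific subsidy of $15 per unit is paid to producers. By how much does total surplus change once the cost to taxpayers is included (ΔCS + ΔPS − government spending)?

Pre-subsidy: 821 - 7p = -79 + 8p gives p* = 60, q* = 401.
With the subsidy, sellers receive ps = pb + 15 for each unit, where pb is the price buyers pay.
Supply in terms of pb becomes qs = -79 + 8(pb + 15) = 41 + 8pb. Setting this equal to demand: 821 - 7pb = 41 + 8pb, so pb = 52.
Sellers receive ps = 52 + 15 = 67; q' = 821 − 7·52 = 457.
ΔCS = ½(401 + 457)(60 − 52) = 3432; ΔPS = ½(401 + 457)(67 − 60) = 3003.
Government spending = 15 × 457 = 6855.
Net change = 3432 + 3003 − 6855 = -420. The loss equals the DWL triangle ½·15·56.

Net change in total surplus = -$420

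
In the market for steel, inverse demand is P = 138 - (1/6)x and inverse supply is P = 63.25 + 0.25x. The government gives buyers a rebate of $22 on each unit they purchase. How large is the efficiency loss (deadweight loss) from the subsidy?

Deadweight loss = $580.8

Pre-subsidy: 138 - (1/6)x = 63.25 + 0.25x gives x* = 179.4 and P* = 108.1.
With the rebate, buyers effectively pay Pb = Ps − 22, where Ps is the price sellers receive.
On the curves, Pb = 138 - (1/6)x and Ps = 63.25 + 0.25x; the wedge Ps − Pb = 22 gives 63.25 + 0.25x − (138 - (1/6)x) = 22, so x' = 232.2.
Then Pb = 138 − (1/6)·232.2 = 99.3 and Ps = 63.25 + 0.25·232.2 = 121.3.
The subsidy expands output by 232.2 − 179.4 = 52.8 past the efficient level; on those units the gap between marginal cost and willingness to pay runs from 0 up to 22.
DWL = ½ × 22 × 52.8 = 580.8.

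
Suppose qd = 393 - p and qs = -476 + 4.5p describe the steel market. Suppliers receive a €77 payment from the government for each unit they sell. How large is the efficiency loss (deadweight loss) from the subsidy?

Deadweight loss = €2425.5

Pre-subsidy: 393 - p = -476 + 4.5p gives p* = 158, q* = 235.
With the subsidy, sellers receive ps = pb + 77 for each unit, where pb is the price buyers pay.
Supply in terms of pb becomes qs = -476 + 4.5(pb + 77) = -129.5 + 4.5pb. Setting this equal to demand: 393 - pb = -129.5 + 4.5pb, so pb = 95.
Sellers receive ps = 95 + 77 = 172; q' = 393 − 1·95 = 298.
The subsidy expands output by 298 − 235 = 63 past the efficient level; on those units the gap between marginal cost and willingness to pay runs from 0 up to 77.
DWL = ½ × 77 × 63 = 2425.5.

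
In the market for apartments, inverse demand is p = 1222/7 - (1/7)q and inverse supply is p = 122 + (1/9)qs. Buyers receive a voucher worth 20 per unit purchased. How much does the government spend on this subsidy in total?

Pre-subsidy: 1222/7 - (1/7)q = 122 + (1/9)q gives q* = 207 and p* = 145.
With the rebate, buyers effectively pay pb = ps − 20, where ps is the price sellers receive.
On the curves, pb = 1222/7 - (1/7)q and ps = 122 + (1/9)q; the wedge ps − pb = 20 gives 122 + (1/9)q − (1222/7 - (1/7)q) = 20, so q' = 285.75.
Then pb = 1222/7 − (1/7)·285.75 = 133.75 and ps = 122 + (1/9)·285.75 = 153.75.
Government outlay = subsidy × quantity = 20 × 285.75 = 5715.

Government cost = 5715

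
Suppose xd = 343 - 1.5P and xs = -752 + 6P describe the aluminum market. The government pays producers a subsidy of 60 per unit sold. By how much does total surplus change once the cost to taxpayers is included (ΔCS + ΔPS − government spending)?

Pre-subsidy: 343 - 1.5P = -752 + 6P gives P* = 146, x* = 124.
With the subsidy, sellers receive Ps = Pb + 60 for each unit, where Pb is the price buyers pay.
Supply in terms of Pb becomes xs = -752 + 6(Pb + 60) = -392 + 6Pb. Setting this equal to demand: 343 - 1.5Pb = -392 + 6Pb, so Pb = 98.
Sellers receive Ps = 98 + 60 = 158; x' = 343 − 1.5·98 = 196.
ΔCS = ½(124 + 196)(146 − 98) = 7680; ΔPS = ½(124 + 196)(158 − 146) = 1920.
Government spending = 60 × 196 = 11760.
Net change = 7680 + 1920 − 11760 = -2160. The loss equals the DWL triangle ½·60·72.

Net change in total surplus = -2160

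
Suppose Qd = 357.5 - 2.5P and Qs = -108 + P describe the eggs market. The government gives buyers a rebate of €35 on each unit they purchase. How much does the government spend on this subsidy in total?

Government cost = €1750

Pre-subsidy: 357.5 - 2.5P = -108 + P gives P* = 133, Q* = 25.
With the rebate, buyers effectively pay Pb = Ps − 35, where Ps is the price sellers receive.
Demand in terms of Ps becomes Qd = 357.5 − 2.5(Ps − 35) = 445 - 2.5Ps. Setting this equal to supply: 445 - 2.5Ps = -108 + Ps, so Ps = 158.
Buyers pay Pb = 158 − 35 = 123; Q' = -108 + 1·158 = 50.
Government outlay = subsidy × quantity = 35 × 50 = 1750.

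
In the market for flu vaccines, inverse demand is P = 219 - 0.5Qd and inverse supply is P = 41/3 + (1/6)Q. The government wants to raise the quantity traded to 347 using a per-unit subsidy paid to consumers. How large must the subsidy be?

Required subsidy s = 26 per unit

At Q = 347, from the demand curve buyers pay Pb = 219 − 0.5·347 = 45.5; from the supply curve sellers need Ps = 41/3 + (1/6)·347 = 71.5.
The subsidy must fill the gap: s = Ps − Pb = 71.5 − 45.5 = 26.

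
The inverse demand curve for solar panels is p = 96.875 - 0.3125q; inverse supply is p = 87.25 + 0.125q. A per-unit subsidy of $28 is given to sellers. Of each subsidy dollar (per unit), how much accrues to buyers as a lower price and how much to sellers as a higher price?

Buyers gain $20 per unit; sellers gain $8 per unit

Pre-subsidy: 96.875 - 0.3125q = 87.25 + 0.125q gives q* = 22 and p* = 90.
With the subsidy, sellers receive ps = pb + 28 for each unit, where pb is the price buyers pay.
On the curves, pb = 96.875 - 0.3125q and ps = 87.25 + 0.125q; the wedge ps − pb = 28 gives 87.25 + 0.125q − (96.875 - 0.3125q) = 28, so q' = 86.
Then pb = 96.875 − 0.3125·86 = 70 and ps = 87.25 + 0.125·86 = 98.
Buyers' price falls by p* − pb = 90 − 70 = 20; sellers' price rises by ps − p* = 98 − 90 = 8.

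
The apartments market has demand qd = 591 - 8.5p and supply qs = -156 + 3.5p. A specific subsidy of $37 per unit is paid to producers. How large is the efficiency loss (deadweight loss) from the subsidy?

Pre-subsidy: 591 - 8.5p = -156 + 3.5p gives p* = 62.25, q* = 61.875.
With the subsidy, sellers receive ps = pb + 37 for each unit, where pb is the price buyers pay.
Supply in terms of pb becomes qs = -156 + 3.5(pb + 37) = -26.5 + 3.5pb. Setting this equal to demand: 591 - 8.5pb = -26.5 + 3.5pb, so pb = 1235/24.
Sellers receive ps = 1235/24 + 37 = 2123/24; q' = 591 − 8.5·(1235/24) = 7373/48.
The subsidy expands output by 7373/48 − 61.875 = 4403/48 past the efficient level; on those units the gap between marginal cost and willingness to pay runs from 0 up to 37.
DWL = ½ × 37 × 4403/48 = 162911/96.

Deadweight loss = 162911/96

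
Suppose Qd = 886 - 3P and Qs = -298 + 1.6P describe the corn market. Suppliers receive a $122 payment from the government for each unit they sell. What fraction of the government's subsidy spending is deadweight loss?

DWL / government spending = 732/2773

Pre-subsidy: 886 - 3P = -298 + 1.6P gives P* = 5920/23, Q* = 2618/23.
With the subsidy, sellers receive Ps = Pb + 122 for each unit, where Pb is the price buyers pay.
Supply in terms of Pb becomes Qs = -298 + 1.6(Pb + 122) = -102.8 + 1.6Pb. Setting this equal to demand: 886 - 3Pb = -102.8 + 1.6Pb, so Pb = 4944/23.
Sellers receive Ps = 4944/23 + 122 = 7750/23; Q' = 886 − 3·(4944/23) = 5546/23.
ΔCS = ½(2618/23 + 5546/23)(5920/23 − 4944/23) = 3984032/529; ΔPS = ½(2618/23 + 5546/23)(7750/23 − 5920/23) = 7470060/529.
Government spending = 122 × 5546/23 = 676612/23.
DWL = ½ × 122 × (5546/23 − 2618/23) = 178608/23; fraction = (178608/23) / (676612/23) = 732/2773.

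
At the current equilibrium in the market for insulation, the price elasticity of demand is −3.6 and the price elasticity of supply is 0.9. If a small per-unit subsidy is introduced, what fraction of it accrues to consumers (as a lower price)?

For a small subsidy around the equilibrium, the benefit split depends on the relative slopes, which at a point are proportional to the elasticities.
Buyer share = εs/(εs + |εd|) = 0.9/(0.9 + 3.6) = 0.2; seller share = |εd|/(εs + |εd|) = 0.8.

Consumer share = 0.2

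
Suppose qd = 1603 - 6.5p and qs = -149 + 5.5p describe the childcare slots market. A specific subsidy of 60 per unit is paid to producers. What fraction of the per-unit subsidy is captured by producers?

Producer share = 13/24

Pre-subsidy: 1603 - 6.5p = -149 + 5.5p gives p* = 146, q* = 654.
With the subsidy, sellers receive ps = pb + 60 for each unit, where pb is the price buyers pay.
Supply in terms of pb becomes qs = -149 + 5.5(pb + 60) = 181 + 5.5pb. Setting this equal to demand: 1603 - 6.5pb = 181 + 5.5pb, so pb = 118.5.
Sellers receive ps = 118.5 + 60 = 178.5; q' = 1603 − 6.5·118.5 = 832.75.
Buyers' price falls by p* − pb = 146 − 118.5 = 27.5; sellers' price rises by ps − p* = 178.5 − 146 = 32.5.
So producers capture 32.5/60 = 13/24 of each unit of subsidy.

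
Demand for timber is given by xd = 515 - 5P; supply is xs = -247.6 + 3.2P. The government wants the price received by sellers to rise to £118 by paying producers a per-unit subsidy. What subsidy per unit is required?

At a seller price of 118, quantity supplied is -247.6 + 3.2·118 = 130.
Buyers absorb 130 only when they pay Pb with 515 − 5·Pb = 130, i.e. Pb = 77.
s = Ps − Pb = 118 − 77 = 41.

Required subsidy s = £41 per unit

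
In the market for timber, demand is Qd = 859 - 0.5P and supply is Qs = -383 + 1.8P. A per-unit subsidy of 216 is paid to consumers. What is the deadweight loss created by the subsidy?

Pre-subsidy: 859 - 0.5P = -383 + 1.8P gives P* = 540, Q* = 589.
With the rebate, buyers effectively pay Pb = Ps − 216, where Ps is the price sellers receive.
Demand in terms of Ps becomes Qd = 859 − 0.5(Ps − 216) = 967 - 0.5Ps. Setting this equal to supply: 967 - 0.5Ps = -383 + 1.8Ps, so Ps = 13500/23.
Buyers pay Pb = 13500/23 − 216 = 8532/23; Q' = -383 + 1.8·(13500/23) = 15491/23.
The subsidy expands output by 15491/23 − 589 = 1944/23 past the efficient level; on those units the gap between marginal cost and willingness to pay runs from 0 up to 216.
DWL = ½ × 216 × 1944/23 = 209952/23.

Deadweight loss = 209952/23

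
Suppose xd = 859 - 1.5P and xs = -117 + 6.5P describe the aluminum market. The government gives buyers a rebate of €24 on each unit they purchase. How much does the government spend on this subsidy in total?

Pre-subsidy: 859 - 1.5P = -117 + 6.5P gives P* = 122, x* = 676.
With the rebate, buyers effectively pay Pb = Ps − 24, where Ps is the price sellers receive.
Demand in terms of Ps becomes xd = 859 − 1.5(Ps − 24) = 895 - 1.5Ps. Setting this equal to supply: 895 - 1.5Ps = -117 + 6.5Ps, so Ps = 126.5.
Buyers pay Pb = 126.5 − 24 = 102.5; x' = -117 + 6.5·126.5 = 705.25.
Government outlay = subsidy × quantity = 24 × 705.25 = 16926.

Government cost = €16926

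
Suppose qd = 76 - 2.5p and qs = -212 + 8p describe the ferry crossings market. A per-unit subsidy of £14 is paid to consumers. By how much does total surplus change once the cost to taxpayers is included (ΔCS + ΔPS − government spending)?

Net change in total surplus = -560/3

Pre-subsidy: 76 - 2.5p = -212 + 8p gives p* = 192/7, q* = 52/7.
With the rebate, buyers effectively pay pb = ps − 14, where ps is the price sellers receive.
Demand in terms of ps becomes qd = 76 − 2.5(ps − 14) = 111 - 2.5ps. Setting this equal to supply: 111 - 2.5ps = -212 + 8ps, so ps = 646/21.
Buyers pay pb = 646/21 − 14 = 352/21; q' = -212 + 8·(646/21) = 716/21.
ΔCS = ½(52/7 + 716/21)(192/7 − 352/21) = 13952/63; ΔPS = ½(52/7 + 716/21)(646/21 − 192/7) = 4360/63.
Government spending = 14 × 716/21 = 1432/3.
Net change = 13952/63 + 4360/63 − 1432/3 = -560/3. The loss equals the DWL triangle ½·14·80/3.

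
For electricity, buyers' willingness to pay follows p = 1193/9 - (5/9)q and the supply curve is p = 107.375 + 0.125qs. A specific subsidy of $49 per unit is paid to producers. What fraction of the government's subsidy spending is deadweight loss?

Pre-subsidy: 1193/9 - (5/9)q = 107.375 + 0.125q gives q* = 37 and p* = 112.
With the subsidy, sellers receive ps = pb + 49 for each unit, where pb is the price buyers pay.
On the curves, pb = 1193/9 - (5/9)q and ps = 107.375 + 0.125q; the wedge ps − pb = 49 gives 107.375 + 0.125q − (1193/9 - (5/9)q) = 49, so q' = 109.
Then pb = 1193/9 − (5/9)·109 = 72 and ps = 107.375 + 0.125·109 = 121.
ΔCS = ½(37 + 109)(112 − 72) = 2920; ΔPS = ½(37 + 109)(121 − 112) = 657.
Government spending = 49 × 109 = 5341.
DWL = ½ × 49 × (109 − 37) = 1764; fraction = 1764 / 5341 = 36/109.

DWL / government spending = 36/109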